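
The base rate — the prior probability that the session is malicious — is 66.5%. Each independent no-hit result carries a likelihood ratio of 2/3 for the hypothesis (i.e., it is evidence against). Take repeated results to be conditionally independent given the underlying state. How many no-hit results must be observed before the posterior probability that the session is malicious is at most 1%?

14

Prior odds: 0.665 ÷ 0.335 = 133/67.
Likelihood ratio per no-hit result = 2/3.
Target posterior odds = 0.01/0.99 = 1/99.
Require (2/3)ⁿ ≤ 1/99 ÷ (133/67) = 67/13167.
(2/3)¹³ = 8192/1594323 is still above 67/13167 but (2/3)¹⁴ = 16384/4782969 is at or below it, so n = 14.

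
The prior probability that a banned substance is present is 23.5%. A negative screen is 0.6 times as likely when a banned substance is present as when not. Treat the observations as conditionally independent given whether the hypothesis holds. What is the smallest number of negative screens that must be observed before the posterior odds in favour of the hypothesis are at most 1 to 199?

9

Prior odds = 0.235/0.765 = 47/153.
Likelihood ratio per negative screen = 0.6.
Target odds = 1/199.
Require 0.6ⁿ ≤ 1/199 ÷ (47/153) = 153/9353.
0.6⁸ = 6561/390625 is still above 153/9353 but 0.6⁹ = 19683/1953125 is at or below it, so n = 9.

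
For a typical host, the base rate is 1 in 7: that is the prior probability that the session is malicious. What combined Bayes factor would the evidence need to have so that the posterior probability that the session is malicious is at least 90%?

Prior odds = (1/7)/(6/7) = 1/6.
Target odds = 0.9/0.1 = 9.
Required Bayes factor = 9 ÷ (1/6) = 54.

54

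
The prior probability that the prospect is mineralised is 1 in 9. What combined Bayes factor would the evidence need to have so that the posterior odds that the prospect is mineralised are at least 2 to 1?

16

Prior odds = (1/9)/(8/9) = 0.125.
Target odds = 2.
Required Bayes factor = 2 ÷ 0.125 = 16.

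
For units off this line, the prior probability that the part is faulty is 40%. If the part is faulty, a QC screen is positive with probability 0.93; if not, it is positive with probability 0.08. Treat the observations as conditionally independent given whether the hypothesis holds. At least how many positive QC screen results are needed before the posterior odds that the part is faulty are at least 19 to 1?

2

Prior odds: 0.4 ÷ 0.6 = 2/3.
Likelihood ratio of a positive = 0.93/0.08 = 11.625.
Target odds = 19.
Need (2/3) × 11.625ⁿ ≥ 19, i.e. 11.625ⁿ ≥ 28.5.
11.625¹ = 11.625 falls short of 28.5 but 11.625² = 135.140625 reaches it, so n = 2.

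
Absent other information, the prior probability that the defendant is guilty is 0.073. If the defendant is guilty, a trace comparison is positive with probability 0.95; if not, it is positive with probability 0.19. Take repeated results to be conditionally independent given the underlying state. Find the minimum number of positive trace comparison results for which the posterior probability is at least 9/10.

3

Prior odds = 0.073/0.927 = 73/927.
Likelihood ratio of a positive = 0.95/0.19 = 5.
Target odds: 0.9 ÷ 0.1 = 9.
Need (73/927) × 5ⁿ ≥ 9, i.e. 5ⁿ ≥ 8343/73.
5² = 25 falls short of 8343/73 but 5³ = 125 reaches it, so n = 3.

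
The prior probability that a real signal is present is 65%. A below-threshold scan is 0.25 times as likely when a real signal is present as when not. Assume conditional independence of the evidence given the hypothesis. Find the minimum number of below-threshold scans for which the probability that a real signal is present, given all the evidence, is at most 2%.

4

Prior odds = 0.65/0.35 = 13/7.
Likelihood ratio per below-threshold scan = 0.25.
Target posterior odds = 0.02/0.98 = 1/49.
Require 0.25ⁿ ≤ 1/49 ÷ (13/7) = 1/91.
0.25³ = 0.015625 is still above 1/91 but 0.25⁴ = 0.00390625 is at or below it, so n = 4.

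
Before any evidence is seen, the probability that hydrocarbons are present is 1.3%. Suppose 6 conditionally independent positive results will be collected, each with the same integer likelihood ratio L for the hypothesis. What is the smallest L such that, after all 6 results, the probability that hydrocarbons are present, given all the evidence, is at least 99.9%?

7

Prior odds = 0.013/0.987 = 13/987.
Target odds = 0.999/0.001 = 999.
Need L⁶ ≥ 999 ÷ (13/987) = 986013/13.
6⁶ = 46656 < 986013/13 ≤ 117649 = 7⁶, so L = 7.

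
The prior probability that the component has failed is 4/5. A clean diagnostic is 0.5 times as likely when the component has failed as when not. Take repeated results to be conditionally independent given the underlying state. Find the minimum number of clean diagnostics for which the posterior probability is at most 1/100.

9

Prior odds: 0.8 ÷ 0.2 = 4.
Likelihood ratio per clean diagnostic = 0.5.
Target odds: 0.01 ÷ 0.99 = 1/99.
Require 0.5ⁿ ≤ 1/99 ÷ 4 = 1/396.
0.5⁸ = 0.00390625 is still above 1/396 but 0.5⁹ = 0.001953125 is at or below it, so n = 9.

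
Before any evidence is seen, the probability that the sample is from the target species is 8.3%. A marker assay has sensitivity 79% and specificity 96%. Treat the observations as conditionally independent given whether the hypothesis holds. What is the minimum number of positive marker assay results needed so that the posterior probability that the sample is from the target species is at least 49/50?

Prior odds: 0.083 ÷ 0.917 = 83/917.
False-positive rate = 1 − 0.96 = 0.04; likelihood ratio of a positive = 0.79/0.04 = 19.75.
Target posterior odds = 0.98/0.02 = 49.
Need (83/917) × 19.75ⁿ ≥ 49, i.e. 19.75ⁿ ≥ 44933/83.
19.75² = 390.0625 falls short of 44933/83 but 19.75³ = 7703.734375 reaches it, so n = 3.

3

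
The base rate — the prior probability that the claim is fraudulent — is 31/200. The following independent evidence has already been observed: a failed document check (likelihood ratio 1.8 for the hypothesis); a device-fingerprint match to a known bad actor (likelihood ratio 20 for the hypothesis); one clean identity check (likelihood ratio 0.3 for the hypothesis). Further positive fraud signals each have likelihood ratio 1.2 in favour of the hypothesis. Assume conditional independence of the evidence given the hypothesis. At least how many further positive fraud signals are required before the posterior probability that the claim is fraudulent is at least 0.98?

18

Prior odds = 0.155/0.845 = 31/169.
Combined Bayes factor of the evidence already in hand = 1.8 × 20 × 0.3 = 10.8.
Odds after that evidence = (31/169) × 10.8 = 1674/845.
Target odds = 0.98/0.02 = 49.
Need 1.2ⁿ ≥ 49 ÷ (1674/845) = 41405/1674.
1.2¹⁷ ≈22.1861 falls short of 41405/1674 but 1.2¹⁸ ≈26.6233 reaches it, so n = 18.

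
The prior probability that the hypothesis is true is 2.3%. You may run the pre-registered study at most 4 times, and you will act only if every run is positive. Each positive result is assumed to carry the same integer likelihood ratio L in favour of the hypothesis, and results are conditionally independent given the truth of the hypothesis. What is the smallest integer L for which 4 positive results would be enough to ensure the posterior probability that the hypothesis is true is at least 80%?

Prior odds = 0.023/0.977 = 23/977.
Target odds = 0.8/0.2 = 4.
Need L⁴ ≥ 4 ÷ (23/977) = 3908/23.
3⁴ = 81 < 3908/23 ≤ 256 = 4⁴, so L = 4.

4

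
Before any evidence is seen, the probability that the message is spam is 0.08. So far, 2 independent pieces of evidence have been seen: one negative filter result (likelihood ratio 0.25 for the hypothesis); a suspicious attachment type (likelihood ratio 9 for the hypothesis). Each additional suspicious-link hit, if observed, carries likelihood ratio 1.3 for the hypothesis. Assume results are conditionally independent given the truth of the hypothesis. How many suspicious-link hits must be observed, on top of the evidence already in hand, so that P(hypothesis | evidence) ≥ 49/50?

Prior odds = 0.08/0.92 = 2/23.
Combined Bayes factor of the evidence already in hand = 0.25 × 9 = 2.25.
Odds after that evidence = (2/23) × 2.25 = 9/46.
Target odds = 0.98/0.02 = 49.
Need 1.3ⁿ ≥ 49 ÷ (9/46) = 2254/9.
1.3²¹ ≈247.065 falls short of 2254/9 but 1.3²² ≈321.184 reaches it, so n = 22.

22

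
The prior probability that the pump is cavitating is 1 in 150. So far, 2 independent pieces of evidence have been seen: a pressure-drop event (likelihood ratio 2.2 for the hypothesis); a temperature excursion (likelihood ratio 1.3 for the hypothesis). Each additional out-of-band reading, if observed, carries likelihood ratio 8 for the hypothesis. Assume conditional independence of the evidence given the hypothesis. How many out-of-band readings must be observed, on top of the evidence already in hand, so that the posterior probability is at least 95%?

Prior odds = (1/150)/(149/150) = 1/149.
Combined Bayes factor of the evidence already in hand = 2.2 × 1.3 = 2.86.
Odds after that evidence = (1/149) × 2.86 = 143/7450.
Target odds = 0.95/0.05 = 19.
Need 8ⁿ ≥ 19 ÷ (143/7450) = 141550/143.
8³ = 512 falls short of 141550/143 but 8⁴ = 4096 reaches it, so n = 4.

4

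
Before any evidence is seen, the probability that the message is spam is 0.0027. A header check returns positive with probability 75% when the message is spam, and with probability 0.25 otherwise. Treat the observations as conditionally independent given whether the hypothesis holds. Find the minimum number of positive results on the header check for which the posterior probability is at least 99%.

Prior odds: 0.0027 ÷ 0.9973 = 27/9973.
Likelihood ratio of a positive result = 0.75/0.25 = 3.
Target odds: 0.99 ÷ 0.01 = 99.
Require 3ⁿ ≥ 99 ÷ (27/9973) = 109703/3.
3⁹ = 19683 falls short of 109703/3 but 3¹⁰ = 59049 reaches it, so n = 10.

10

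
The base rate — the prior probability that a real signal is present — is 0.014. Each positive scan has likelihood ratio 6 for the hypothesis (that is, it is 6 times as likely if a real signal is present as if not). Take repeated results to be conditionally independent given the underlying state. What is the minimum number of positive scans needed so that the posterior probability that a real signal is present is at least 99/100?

5

Prior odds: 0.014 ÷ 0.986 = 7/493.
Likelihood ratio per positive scan = 6.
Target posterior odds = 0.99/0.01 = 99.
Need (7/493) × 6ⁿ ≥ 99, i.e. 6ⁿ ≥ 48807/7.
6⁴ = 1296 falls short of 48807/7 but 6⁵ = 7776 reaches it, so n = 5.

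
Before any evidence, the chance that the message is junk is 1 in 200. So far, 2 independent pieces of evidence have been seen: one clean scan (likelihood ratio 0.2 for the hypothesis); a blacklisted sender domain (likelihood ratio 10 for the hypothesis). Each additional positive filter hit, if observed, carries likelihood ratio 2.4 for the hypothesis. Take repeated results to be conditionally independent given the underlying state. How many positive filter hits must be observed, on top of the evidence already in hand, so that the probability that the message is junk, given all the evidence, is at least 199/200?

Prior odds = 0.005/0.995 = 1/199.
Combined Bayes factor of the evidence already in hand = 0.2 × 10 = 2.
Odds after that evidence = (1/199) × 2 = 2/199.
Target odds = 0.995/0.005 = 199.
Need 2.4ⁿ ≥ 199 ÷ (2/199) = 19800.5.
2.4¹¹ ≈15216.8 falls short of 19800.5 but 2.4¹² ≈36520.3 reaches it, so n = 12.

12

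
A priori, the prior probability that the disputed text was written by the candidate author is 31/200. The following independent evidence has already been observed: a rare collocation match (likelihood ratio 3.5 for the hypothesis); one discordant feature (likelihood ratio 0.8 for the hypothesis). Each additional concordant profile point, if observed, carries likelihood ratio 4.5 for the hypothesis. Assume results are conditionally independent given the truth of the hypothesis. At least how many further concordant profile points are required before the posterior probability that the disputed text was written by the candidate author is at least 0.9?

Prior odds = 0.155/0.845 = 31/169.
Combined Bayes factor of the evidence already in hand = 3.5 × 0.8 = 2.8.
Odds after that evidence = (31/169) × 2.8 = 434/845.
Target odds = 0.9/0.1 = 9.
Need 4.5ⁿ ≥ 9 ÷ (434/845) = 7605/434.
4.5¹ = 4.5 falls short of 7605/434 but 4.5² = 20.25 reaches it, so n = 2.

2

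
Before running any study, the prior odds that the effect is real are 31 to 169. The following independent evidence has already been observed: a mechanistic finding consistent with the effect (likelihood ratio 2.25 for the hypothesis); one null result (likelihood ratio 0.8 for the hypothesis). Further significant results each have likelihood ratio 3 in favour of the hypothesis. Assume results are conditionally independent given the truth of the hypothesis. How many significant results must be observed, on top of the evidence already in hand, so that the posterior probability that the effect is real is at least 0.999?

Prior odds = 31/169.
Combined Bayes factor of the evidence already in hand = 2.25 × 0.8 = 1.8.
Odds after that evidence = (31/169) × 1.8 = 279/845.
Target odds = 0.999/0.001 = 999.
Need 3ⁿ ≥ 999 ÷ (279/845) = 93795/31.
3⁷ = 2187 falls short of 93795/31 but 3⁸ = 6561 reaches it, so n = 8.

8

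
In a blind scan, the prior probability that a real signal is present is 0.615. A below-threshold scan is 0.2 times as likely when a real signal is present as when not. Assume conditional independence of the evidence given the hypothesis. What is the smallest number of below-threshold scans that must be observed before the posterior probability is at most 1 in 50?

3

Prior odds: 0.615 ÷ 0.385 = 123/77.
Likelihood ratio per below-threshold scan = 0.2.
Target posterior odds = 0.02/0.98 = 1/49.
Require 0.2ⁿ ≤ 1/49 ÷ (123/77) = 11/861.
0.2² = 0.04 is still above 11/861 but 0.2³ = 0.008 is at or below it, so n = 3.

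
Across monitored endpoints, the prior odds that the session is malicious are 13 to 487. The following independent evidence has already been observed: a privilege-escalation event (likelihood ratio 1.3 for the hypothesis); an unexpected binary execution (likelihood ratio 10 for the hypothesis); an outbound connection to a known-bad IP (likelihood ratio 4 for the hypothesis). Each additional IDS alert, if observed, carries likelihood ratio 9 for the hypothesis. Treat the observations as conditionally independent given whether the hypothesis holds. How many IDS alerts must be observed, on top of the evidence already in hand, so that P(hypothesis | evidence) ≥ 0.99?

2

Prior odds = 13/487.
Combined Bayes factor of the evidence already in hand = 1.3 × 10 × 4 = 52.
Odds after that evidence = (13/487) × 52 = 676/487.
Target odds = 0.99/0.01 = 99.
Need 9ⁿ ≥ 99 ÷ (676/487) = 48213/676.
9¹ = 9 falls short of 48213/676 but 9² = 81 reaches it, so n = 2.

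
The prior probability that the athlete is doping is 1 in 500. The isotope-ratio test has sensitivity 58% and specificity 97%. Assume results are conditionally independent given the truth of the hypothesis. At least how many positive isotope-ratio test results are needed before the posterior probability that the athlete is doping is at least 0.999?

5

Prior odds: 0.002 ÷ 0.998 = 1/499.
False-positive rate = 1 − 0.97 = 0.03; likelihood ratio of a positive = 0.58/0.03 = 58/3.
Target odds: 0.999 ÷ 0.001 = 999.
Require (58/3)ⁿ ≥ 999 ÷ (1/499) = 498501.
(58/3)⁴ = 11316496/81 falls short of 498501 but (58/3)⁵ = 656356768/243 reaches it, so n = 5.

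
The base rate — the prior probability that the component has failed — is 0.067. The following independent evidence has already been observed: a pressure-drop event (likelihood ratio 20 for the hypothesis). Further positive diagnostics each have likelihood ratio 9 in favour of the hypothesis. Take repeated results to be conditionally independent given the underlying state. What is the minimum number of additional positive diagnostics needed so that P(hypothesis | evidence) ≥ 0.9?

Prior odds = 0.067/0.933 = 67/933.
Bayes factor of the evidence already in hand = 20.
Odds after that evidence = (67/933) × 20 = 1340/933.
Target odds = 0.9/0.1 = 9.
Need 9ⁿ ≥ 9 ÷ (1340/933) = 8397/1340.
9¹ = 9, which meets the required 8397/1340; so n = 1.

1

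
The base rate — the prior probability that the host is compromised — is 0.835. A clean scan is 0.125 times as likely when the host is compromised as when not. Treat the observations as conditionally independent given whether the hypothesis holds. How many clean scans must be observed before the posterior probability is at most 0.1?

2

Prior odds = 0.835/0.165 = 167/33.
Likelihood ratio per clean scan = 0.125.
Target posterior odds = 0.1/0.9 = 1/9.
Require 0.125ⁿ ≤ 1/9 ÷ (167/33) = 11/501.
0.125¹ = 0.125 is still above 11/501 but 0.125² = 0.015625 is at or below it, so n = 2.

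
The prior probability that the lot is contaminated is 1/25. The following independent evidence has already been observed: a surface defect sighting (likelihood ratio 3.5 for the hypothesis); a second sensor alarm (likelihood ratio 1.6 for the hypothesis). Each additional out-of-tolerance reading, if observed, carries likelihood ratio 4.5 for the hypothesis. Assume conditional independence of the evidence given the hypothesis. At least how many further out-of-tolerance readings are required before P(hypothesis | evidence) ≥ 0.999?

6

Prior odds = 0.04/0.96 = 1/24.
Combined Bayes factor of the evidence already in hand = 3.5 × 1.6 = 5.6.
Odds after that evidence = (1/24) × 5.6 = 7/30.
Target odds = 0.999/0.001 = 999.
Need 4.5ⁿ ≥ 999 ÷ (7/30) = 29970/7.
4.5⁵ = 1845.28125 falls short of 29970/7 but 4.5⁶ = 8303.765625 reaches it, so n = 6.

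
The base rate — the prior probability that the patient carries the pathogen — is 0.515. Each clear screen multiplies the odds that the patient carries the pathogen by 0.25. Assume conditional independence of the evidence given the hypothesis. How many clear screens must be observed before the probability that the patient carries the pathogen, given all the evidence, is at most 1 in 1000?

6

Prior odds = 0.515/0.485 = 103/97.
Likelihood ratio per clear screen = 0.25.
Target posterior odds = 0.001/0.999 = 1/999.
Need (103/97) × 0.25ⁿ ≤ 1/999, i.e. 0.25ⁿ ≤ 97/102897.
0.25⁵ = 1/1024 is still above 97/102897 but 0.25⁶ = 1/4096 is at or below it, so n = 6.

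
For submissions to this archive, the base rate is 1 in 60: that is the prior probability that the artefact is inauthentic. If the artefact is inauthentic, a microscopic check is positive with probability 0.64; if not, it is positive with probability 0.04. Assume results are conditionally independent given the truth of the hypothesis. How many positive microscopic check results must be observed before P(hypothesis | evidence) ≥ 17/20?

Prior odds = (1/60)/(59/60) = 1/59.
Likelihood ratio of a positive = 0.64/0.04 = 16.
Target posterior odds = 0.85/0.15 = 17/3.
Need (1/59) × 16ⁿ ≥ 17/3, i.e. 16ⁿ ≥ 1003/3.
16² = 256 falls short of 1003/3 but 16³ = 4096 reaches it, so n = 3.

3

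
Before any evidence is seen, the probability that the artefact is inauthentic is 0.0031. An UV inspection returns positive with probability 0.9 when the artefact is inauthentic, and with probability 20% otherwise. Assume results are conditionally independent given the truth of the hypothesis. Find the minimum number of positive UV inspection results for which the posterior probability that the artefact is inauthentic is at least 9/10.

Prior odds = 0.0031/0.9969 = 31/9969.
Likelihood ratio of a positive result = 0.9/0.2 = 4.5.
Target odds: 0.9 ÷ 0.1 = 9.
Require 4.5ⁿ ≥ 9 ÷ (31/9969) = 89721/31.
4.5⁵ = 1845.28125 falls short of 89721/31 but 4.5⁶ = 8303.765625 reaches it, so n = 6.

6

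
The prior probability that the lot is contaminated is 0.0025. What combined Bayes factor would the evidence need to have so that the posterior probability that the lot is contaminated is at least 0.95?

Prior odds = 0.0025/0.9975 = 1/399.
Target odds = 0.95/0.05 = 19.
Required Bayes factor = 19 ÷ (1/399) = 7581.

7581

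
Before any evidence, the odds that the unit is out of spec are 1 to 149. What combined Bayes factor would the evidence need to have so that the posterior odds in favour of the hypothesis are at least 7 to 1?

Prior odds = 1/149.
Target odds = 7.
Required Bayes factor = 7 ÷ (1/149) = 1043.

1043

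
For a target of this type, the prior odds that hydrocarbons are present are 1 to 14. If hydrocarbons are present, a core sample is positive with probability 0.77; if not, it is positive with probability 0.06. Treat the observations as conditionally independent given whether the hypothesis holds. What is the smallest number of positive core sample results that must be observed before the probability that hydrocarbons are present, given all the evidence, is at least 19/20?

3

Prior odds = 1/14.
Likelihood ratio of a positive = 0.77/0.06 = 77/6.
Target posterior odds = 0.95/0.05 = 19.
Need (1/14) × (77/6)ⁿ ≥ 19, i.e. (77/6)ⁿ ≥ 266.
(77/6)² = 5929/36 falls short of 266 but (77/6)³ = 456533/216 reaches it, so n = 3.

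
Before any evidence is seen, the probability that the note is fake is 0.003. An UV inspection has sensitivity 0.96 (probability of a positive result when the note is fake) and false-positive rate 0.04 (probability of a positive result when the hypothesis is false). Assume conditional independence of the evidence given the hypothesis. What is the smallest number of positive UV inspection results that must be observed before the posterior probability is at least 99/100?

4

Prior odds = 0.003/0.997 = 3/997.
Likelihood ratio of a positive result = 0.96/0.04 = 24.
Target posterior odds = 0.99/0.01 = 99.
Require 24ⁿ ≥ 99 ÷ (3/997) = 32901.
24³ = 13824 falls short of 32901 but 24⁴ = 331776 reaches it, so n = 4.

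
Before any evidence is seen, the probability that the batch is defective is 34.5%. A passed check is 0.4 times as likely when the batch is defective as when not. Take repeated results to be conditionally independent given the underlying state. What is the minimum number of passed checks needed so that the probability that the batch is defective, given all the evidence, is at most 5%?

3

Prior odds: 0.345 ÷ 0.655 = 69/131.
Likelihood ratio per passed check = 0.4.
Target posterior odds = 0.05/0.95 = 1/19.
Require 0.4ⁿ ≤ 1/19 ÷ (69/131) = 131/1311.
0.4² = 0.16 is still above 131/1311 but 0.4³ = 0.064 is at or below it, so n = 3.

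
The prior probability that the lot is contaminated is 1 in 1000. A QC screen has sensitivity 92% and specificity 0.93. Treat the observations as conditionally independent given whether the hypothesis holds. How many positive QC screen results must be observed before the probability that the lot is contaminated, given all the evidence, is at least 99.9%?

Prior odds: 0.001 ÷ 0.999 = 1/999.
False-positive rate = 1 − 0.93 = 0.07; likelihood ratio of a positive = 0.92/0.07 = 92/7.
Target odds: 0.999 ÷ 0.001 = 999.
Need (1/999) × (92/7)ⁿ ≥ 999, i.e. (92/7)ⁿ ≥ 998001.
(92/7)⁵ ≈392147 falls short of 998001 but (92/7)⁶ ≈5.15393e+06 reaches it, so n = 6.

6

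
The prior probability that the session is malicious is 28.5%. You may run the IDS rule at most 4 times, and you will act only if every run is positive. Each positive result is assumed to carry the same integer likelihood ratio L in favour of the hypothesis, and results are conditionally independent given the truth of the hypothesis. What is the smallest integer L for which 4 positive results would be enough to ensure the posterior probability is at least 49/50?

Prior odds = 0.285/0.715 = 57/143.
Target odds = 0.98/0.02 = 49.
Need L⁴ ≥ 49 ÷ (57/143) = 7007/57.
3⁴ = 81 < 7007/57 ≤ 256 = 4⁴, so L = 4.

4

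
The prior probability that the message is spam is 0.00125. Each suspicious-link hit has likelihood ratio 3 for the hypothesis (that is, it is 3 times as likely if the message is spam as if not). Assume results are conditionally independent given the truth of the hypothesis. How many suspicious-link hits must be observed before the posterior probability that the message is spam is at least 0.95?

9

Prior odds: 0.00125 ÷ 0.99875 = 1/799.
Likelihood ratio per suspicious-link hit = 3.
Target posterior odds = 0.95/0.05 = 19.
Require 3ⁿ ≥ 19 ÷ (1/799) = 15181.
3⁸ = 6561 falls short of 15181 but 3⁹ = 19683 reaches it, so n = 9.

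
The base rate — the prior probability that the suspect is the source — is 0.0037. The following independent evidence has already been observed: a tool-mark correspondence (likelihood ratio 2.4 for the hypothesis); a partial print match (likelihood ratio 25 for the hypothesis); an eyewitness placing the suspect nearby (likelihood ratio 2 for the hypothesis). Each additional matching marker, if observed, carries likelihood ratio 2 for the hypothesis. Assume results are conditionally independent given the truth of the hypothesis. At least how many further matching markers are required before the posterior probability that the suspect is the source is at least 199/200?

9

Prior odds = 0.0037/0.9963 = 37/9963.
Combined Bayes factor of the evidence already in hand = 2.4 × 25 × 2 = 120.
Odds after that evidence = (37/9963) × 120 = 1480/3321.
Target odds = 0.995/0.005 = 199.
Need 2ⁿ ≥ 199 ÷ (1480/3321) = 660879/1480.
2⁸ = 256 falls short of 660879/1480 but 2⁹ = 512 reaches it, so n = 9.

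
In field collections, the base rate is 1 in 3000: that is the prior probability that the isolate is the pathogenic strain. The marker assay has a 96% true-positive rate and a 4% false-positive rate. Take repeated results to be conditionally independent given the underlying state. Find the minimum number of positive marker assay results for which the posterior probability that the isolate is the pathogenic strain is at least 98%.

Prior odds: (1/3000) ÷ (2999/3000) = 1/2999.
Likelihood ratio of a positive result = 0.96/0.04 = 24.
Target posterior odds = 0.98/0.02 = 49.
Need (1/2999) × 24ⁿ ≥ 49, i.e. 24ⁿ ≥ 146951.
24³ = 13824 falls short of 146951 but 24⁴ = 331776 reaches it, so n = 4.

4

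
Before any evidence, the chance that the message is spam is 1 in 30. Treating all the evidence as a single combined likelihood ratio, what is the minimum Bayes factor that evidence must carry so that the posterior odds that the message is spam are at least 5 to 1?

145

Prior odds = (1/30)/(29/30) = 1/29.
Target odds = 5.
Required Bayes factor = 5 ÷ (1/29) = 145.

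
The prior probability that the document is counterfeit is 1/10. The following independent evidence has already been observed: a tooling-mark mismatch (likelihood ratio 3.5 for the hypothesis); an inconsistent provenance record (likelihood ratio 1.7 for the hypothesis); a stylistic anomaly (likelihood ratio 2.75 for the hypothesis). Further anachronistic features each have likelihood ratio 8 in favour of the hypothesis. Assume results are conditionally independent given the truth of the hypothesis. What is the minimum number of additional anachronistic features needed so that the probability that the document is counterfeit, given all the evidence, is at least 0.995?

3

Prior odds = 0.1/0.9 = 1/9.
Combined Bayes factor of the evidence already in hand = 3.5 × 1.7 × 2.75 = 16.3625.
Odds after that evidence = (1/9) × 16.3625 = 1309/720.
Target odds = 0.995/0.005 = 199.
Need 8ⁿ ≥ 199 ÷ (1309/720) = 143280/1309.
8² = 64 falls short of 143280/1309 but 8³ = 512 reaches it, so n = 3.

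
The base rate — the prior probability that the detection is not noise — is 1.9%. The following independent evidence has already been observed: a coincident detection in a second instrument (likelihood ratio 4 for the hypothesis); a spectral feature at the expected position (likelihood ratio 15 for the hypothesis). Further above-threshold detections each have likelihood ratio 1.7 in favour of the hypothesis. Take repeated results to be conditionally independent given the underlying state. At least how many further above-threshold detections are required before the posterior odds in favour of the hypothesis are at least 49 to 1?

8

Prior odds = 0.019/0.981 = 19/981.
Combined Bayes factor of the evidence already in hand = 4 × 15 = 60.
Odds after that evidence = (19/981) × 60 = 380/327.
Target odds = 49.
Need 1.7ⁿ ≥ 49 ÷ (380/327) = 16023/380.
1.7⁷ = 410338673/10000000 falls short of 16023/380 but 1.7⁸ ≈69.7576 reaches it, so n = 8.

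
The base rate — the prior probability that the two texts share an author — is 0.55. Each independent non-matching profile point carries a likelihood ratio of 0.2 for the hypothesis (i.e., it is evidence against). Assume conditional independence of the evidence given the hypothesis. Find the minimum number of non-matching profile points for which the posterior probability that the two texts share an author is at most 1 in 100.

3

Prior odds = 0.55/0.45 = 11/9.
Likelihood ratio per non-matching profile point = 0.2.
Target posterior odds = 0.01/0.99 = 1/99.
Require 0.2ⁿ ≤ 1/99 ÷ (11/9) = 1/121.
0.2² = 0.04 is still above 1/121 but 0.2³ = 0.008 is at or below it, so n = 3.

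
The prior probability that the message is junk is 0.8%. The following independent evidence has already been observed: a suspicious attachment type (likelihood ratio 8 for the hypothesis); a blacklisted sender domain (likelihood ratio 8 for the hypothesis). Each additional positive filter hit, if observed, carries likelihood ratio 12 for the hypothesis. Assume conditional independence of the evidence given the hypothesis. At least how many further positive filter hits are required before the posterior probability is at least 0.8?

1

Prior odds = 0.008/0.992 = 1/124.
Combined Bayes factor of the evidence already in hand = 8 × 8 = 64.
Odds after that evidence = (1/124) × 64 = 16/31.
Target odds = 0.8/0.2 = 4.
Need 12ⁿ ≥ 4 ÷ (16/31) = 7.75.
12¹ = 12, which meets the required 7.75; so n = 1.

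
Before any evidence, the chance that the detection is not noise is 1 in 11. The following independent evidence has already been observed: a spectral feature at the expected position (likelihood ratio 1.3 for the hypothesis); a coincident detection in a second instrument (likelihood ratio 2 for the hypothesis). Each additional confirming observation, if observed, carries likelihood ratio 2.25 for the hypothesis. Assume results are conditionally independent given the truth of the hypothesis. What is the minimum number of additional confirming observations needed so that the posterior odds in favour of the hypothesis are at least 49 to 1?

Prior odds = (1/11)/(10/11) = 0.1.
Combined Bayes factor of the evidence already in hand = 1.3 × 2 = 2.6.
Odds after that evidence = 0.1 × 2.6 = 0.26.
Target odds = 49.
Need 2.25ⁿ ≥ 49 ÷ 0.26 = 2450/13.
2.25⁶ = 531441/4096 falls short of 2450/13 but 2.25⁷ = 4782969/16384 reaches it, so n = 7.

7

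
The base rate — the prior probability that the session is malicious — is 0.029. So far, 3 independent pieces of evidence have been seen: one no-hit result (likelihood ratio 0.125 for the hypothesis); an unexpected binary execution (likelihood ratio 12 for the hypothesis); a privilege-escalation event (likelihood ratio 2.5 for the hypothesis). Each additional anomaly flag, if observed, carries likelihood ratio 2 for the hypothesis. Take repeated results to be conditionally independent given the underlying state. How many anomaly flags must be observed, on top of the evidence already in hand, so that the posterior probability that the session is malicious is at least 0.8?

6

Prior odds = 0.029/0.971 = 29/971.
Combined Bayes factor of the evidence already in hand = 0.125 × 12 × 2.5 = 3.75.
Odds after that evidence = (29/971) × 3.75 = 435/3884.
Target odds = 0.8/0.2 = 4.
Need 2ⁿ ≥ 4 ÷ (435/3884) = 15536/435.
2⁵ = 32 falls short of 15536/435 but 2⁶ = 64 reaches it, so n = 6.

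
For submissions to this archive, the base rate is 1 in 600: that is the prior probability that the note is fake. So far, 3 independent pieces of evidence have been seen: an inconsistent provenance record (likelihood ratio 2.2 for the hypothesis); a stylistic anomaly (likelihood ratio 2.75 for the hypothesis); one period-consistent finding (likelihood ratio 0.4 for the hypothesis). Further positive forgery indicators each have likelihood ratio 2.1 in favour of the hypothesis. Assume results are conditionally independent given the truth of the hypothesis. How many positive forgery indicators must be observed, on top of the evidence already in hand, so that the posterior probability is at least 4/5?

Prior odds = (1/600)/(599/600) = 1/599.
Combined Bayes factor of the evidence already in hand = 2.2 × 2.75 × 0.4 = 2.42.
Odds after that evidence = (1/599) × 2.42 = 121/29950.
Target odds = 0.8/0.2 = 4.
Need 2.1ⁿ ≥ 4 ÷ (121/29950) = 119800/121.
2.1⁹ ≈794.28 falls short of 119800/121 but 2.1¹⁰ ≈1667.99 reaches it, so n = 10.

10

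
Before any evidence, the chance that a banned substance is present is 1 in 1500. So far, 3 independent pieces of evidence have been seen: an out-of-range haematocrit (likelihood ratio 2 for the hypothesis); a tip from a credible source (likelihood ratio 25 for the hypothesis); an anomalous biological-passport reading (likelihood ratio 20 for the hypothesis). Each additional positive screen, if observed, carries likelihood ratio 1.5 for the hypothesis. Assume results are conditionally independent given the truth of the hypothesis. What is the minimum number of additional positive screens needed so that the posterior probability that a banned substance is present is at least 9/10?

Prior odds = (1/1500)/(1499/1500) = 1/1499.
Combined Bayes factor of the evidence already in hand = 2 × 25 × 20 = 1000.
Odds after that evidence = (1/1499) × 1000 = 1000/1499.
Target odds = 0.9/0.1 = 9.
Need 1.5ⁿ ≥ 9 ÷ (1000/1499) = 13.491.
1.5⁶ = 11.390625 falls short of 13.491 but 1.5⁷ = 17.0859375 reaches it, so n = 7.

7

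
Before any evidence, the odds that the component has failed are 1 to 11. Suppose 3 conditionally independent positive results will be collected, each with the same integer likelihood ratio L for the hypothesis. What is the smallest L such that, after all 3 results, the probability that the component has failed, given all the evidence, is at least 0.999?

23

Prior odds = 1/11.
Target odds = 0.999/0.001 = 999.
Need L³ ≥ 999 ÷ (1/11) = 10989.
22³ = 10648 < 10989 ≤ 12167 = 23³, so L = 23.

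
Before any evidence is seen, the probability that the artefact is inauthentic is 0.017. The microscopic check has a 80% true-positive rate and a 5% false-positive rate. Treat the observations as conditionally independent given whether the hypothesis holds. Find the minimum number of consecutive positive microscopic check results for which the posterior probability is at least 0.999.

Prior odds: 0.017 ÷ 0.983 = 17/983.
Likelihood ratio of a positive result = 0.8/0.05 = 16.
Target posterior odds = 0.999/0.001 = 999.
Require 16ⁿ ≥ 999 ÷ (17/983) = 982017/17.
16³ = 4096 falls short of 982017/17 but 16⁴ = 65536 reaches it, so n = 4.

4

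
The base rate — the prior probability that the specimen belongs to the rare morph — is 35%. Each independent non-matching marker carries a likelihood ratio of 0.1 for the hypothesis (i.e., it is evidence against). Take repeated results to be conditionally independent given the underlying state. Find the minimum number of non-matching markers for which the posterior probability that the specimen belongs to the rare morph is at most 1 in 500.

3

Prior odds = 0.35/0.65 = 7/13.
Likelihood ratio per non-matching marker = 0.1.
Target odds: 0.002 ÷ 0.998 = 1/499.
Require 0.1ⁿ ≤ 1/499 ÷ (7/13) = 13/3493.
0.1² = 0.01 is still above 13/3493 but 0.1³ = 0.001 is at or below it, so n = 3.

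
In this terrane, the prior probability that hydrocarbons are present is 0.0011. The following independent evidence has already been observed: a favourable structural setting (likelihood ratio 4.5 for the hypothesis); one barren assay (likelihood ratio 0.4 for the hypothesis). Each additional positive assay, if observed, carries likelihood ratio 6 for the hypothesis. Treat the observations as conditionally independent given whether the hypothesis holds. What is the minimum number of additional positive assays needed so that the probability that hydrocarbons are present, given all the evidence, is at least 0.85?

5

Prior odds = 0.0011/0.9989 = 11/9989.
Combined Bayes factor of the evidence already in hand = 4.5 × 0.4 = 1.8.
Odds after that evidence = (11/9989) × 1.8 = 99/49945.
Target odds = 0.85/0.15 = 17/3.
Need 6ⁿ ≥ 17/3 ÷ (99/49945) = 849065/297.
6⁴ = 1296 falls short of 849065/297 but 6⁵ = 7776 reaches it, so n = 5.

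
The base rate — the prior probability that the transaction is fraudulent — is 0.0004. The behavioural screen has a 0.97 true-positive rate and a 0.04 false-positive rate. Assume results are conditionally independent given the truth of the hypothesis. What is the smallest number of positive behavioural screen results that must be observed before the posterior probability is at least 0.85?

Prior odds = 0.0004/0.9996 = 1/2499.
Likelihood ratio of a positive result = 0.97/0.04 = 24.25.
Target odds: 0.85 ÷ 0.15 = 17/3.
Need (1/2499) × 24.25ⁿ ≥ 17/3, i.e. 24.25ⁿ ≥ 14161.
24.25² = 588.0625 falls short of 14161 but 24.25³ = 912673/64 reaches it, so n = 3.

3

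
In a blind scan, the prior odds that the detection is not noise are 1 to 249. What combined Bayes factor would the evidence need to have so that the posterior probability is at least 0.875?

Prior odds = 1/249.
Target odds = 0.875/0.125 = 7.
Required Bayes factor = 7 ÷ (1/249) = 1743.

1743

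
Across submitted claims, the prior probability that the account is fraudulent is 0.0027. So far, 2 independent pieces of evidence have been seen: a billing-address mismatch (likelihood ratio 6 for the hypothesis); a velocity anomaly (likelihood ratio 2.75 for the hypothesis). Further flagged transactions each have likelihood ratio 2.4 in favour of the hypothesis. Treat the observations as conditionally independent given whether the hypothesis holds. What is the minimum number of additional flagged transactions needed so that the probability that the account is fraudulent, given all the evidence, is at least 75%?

Prior odds = 0.0027/0.9973 = 27/9973.
Combined Bayes factor of the evidence already in hand = 6 × 2.75 = 16.5.
Odds after that evidence = (27/9973) × 16.5 = 891/19946.
Target odds = 0.75/0.25 = 3.
Need 2.4ⁿ ≥ 3 ÷ (891/19946) = 19946/297.
2.4⁴ = 33.1776 falls short of 19946/297 but 2.4⁵ = 79.62624 reaches it, so n = 5.

5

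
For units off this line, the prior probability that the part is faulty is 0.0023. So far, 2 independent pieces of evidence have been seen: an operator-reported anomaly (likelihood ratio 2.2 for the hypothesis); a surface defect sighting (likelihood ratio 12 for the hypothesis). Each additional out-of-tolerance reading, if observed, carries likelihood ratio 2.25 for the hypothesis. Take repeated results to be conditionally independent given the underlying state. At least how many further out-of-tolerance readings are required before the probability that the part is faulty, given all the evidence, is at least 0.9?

Prior odds = 0.0023/0.9977 = 23/9977.
Combined Bayes factor of the evidence already in hand = 2.2 × 12 = 26.4.
Odds after that evidence = (23/9977) × 26.4 = 276/4535.
Target odds = 0.9/0.1 = 9.
Need 2.25ⁿ ≥ 9 ÷ (276/4535) = 13605/92.
2.25⁶ = 531441/4096 falls short of 13605/92 but 2.25⁷ = 4782969/16384 reaches it, so n = 7.

7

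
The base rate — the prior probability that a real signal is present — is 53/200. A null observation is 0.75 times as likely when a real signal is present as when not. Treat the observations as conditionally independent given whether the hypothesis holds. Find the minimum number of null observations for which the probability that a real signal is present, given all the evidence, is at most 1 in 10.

5

Prior odds: 0.265 ÷ 0.735 = 53/147.
Likelihood ratio per null observation = 0.75.
Target posterior odds = 0.1/0.9 = 1/9.
Require 0.75ⁿ ≤ 1/9 ÷ (53/147) = 49/159.
0.75⁴ = 0.31640625 is still above 49/159 but 0.75⁵ = 243/1024 is at or below it, so n = 5.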